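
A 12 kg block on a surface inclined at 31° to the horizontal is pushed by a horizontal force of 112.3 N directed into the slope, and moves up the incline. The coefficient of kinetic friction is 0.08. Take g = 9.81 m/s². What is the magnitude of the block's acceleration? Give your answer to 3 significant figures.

1.91 m/s²

The horizontal push has components F cos 31° = 112.3 × 0.8572 = 96.264 N up the incline and F sin 31° = 112.3 × 0.5150 = 57.834 N pressing into the surface.
The normal force is therefore N = mg cos 31° + F sin 31° = 100.910 + 57.834 = 158.744 N, and kinetic friction down the slope is μN = 0.08 × 158.744 = 12.700 N.
Along the incline: F cos 31° − mg sin 31° − μN = ma, so 96.264 − 60.626 − 12.700 = 12 a, giving a = 1.9115 m/s².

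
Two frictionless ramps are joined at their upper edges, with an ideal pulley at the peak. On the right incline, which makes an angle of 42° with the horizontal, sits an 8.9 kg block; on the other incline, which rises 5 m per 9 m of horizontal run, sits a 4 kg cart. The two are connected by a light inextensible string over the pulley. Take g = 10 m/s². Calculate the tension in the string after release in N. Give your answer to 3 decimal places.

Resolve each weight along its own incline: the 8.9 kg mass has component 8.9 × 10 × sin 42° = 59.553 N down its slope, and the 4 kg mass has 4 × 10 × sin 29.05° = 19.426 N down its slope.
The 8.9 kg side's 59.553 N exceeds the other side's 19.426 N, so that mass slides down and the 4 kg mass slides up. Taking that direction as positive, Newton's second law for the whole system gives 59.553 − 19.426 = (8.9 + 4) a, so a = 40.127 / 12.9 = 3.1106 m/s².
For the 4 kg mass (up-slope positive): T − 19.426 = 4 × 3.1106, so T = 31.868 N.

31.868 N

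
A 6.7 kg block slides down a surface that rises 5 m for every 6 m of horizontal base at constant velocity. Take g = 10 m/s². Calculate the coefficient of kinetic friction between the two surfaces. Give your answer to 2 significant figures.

0.83

At constant velocity the net force along the incline is zero: mg sin 39.81° = μ mg cos 39.81°.
So μ = tan 39.81° = 0.6402 / 0.7682 = 0.8334.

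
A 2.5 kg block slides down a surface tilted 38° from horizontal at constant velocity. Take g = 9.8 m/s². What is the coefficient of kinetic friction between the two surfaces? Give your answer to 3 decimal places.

0.781

At constant velocity the net force along the incline is zero: mg sin 38° = μ mg cos 38°.
So μ = tan 38° = 0.6157 / 0.7880 = 0.7813.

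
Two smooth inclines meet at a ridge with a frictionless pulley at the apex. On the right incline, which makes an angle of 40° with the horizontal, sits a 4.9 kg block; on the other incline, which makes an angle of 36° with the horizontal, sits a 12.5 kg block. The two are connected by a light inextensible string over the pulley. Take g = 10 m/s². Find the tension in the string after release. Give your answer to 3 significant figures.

43.3 N

Resolve each weight along its own incline: the 4.9 kg mass has component 4.9 × 10 × sin 40° = 31.497 N down its slope, and the 12.5 kg mass has 12.5 × 10 × sin 36° = 73.473 N down its slope.
The 12.5 kg side's 73.473 N exceeds the other side's 31.497 N, so that mass slides down and the 4.9 kg mass slides up. Taking that direction as positive, Newton's second law for the whole system gives 73.473 − 31.497 = (4.9 + 12.5) a, so a = 41.976 / 17.4 = 2.4124 m/s².
For the 4.9 kg mass (up-slope positive): T − 31.497 = 4.9 × 2.4124, so T = 43.318 N.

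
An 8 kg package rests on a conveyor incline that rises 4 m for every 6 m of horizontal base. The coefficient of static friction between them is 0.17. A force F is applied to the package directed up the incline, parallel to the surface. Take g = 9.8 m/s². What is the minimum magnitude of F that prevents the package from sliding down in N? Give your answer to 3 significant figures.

32.4 N

The normal force is N = mg cos 33.69° = 65.233 N. With F at its minimum the package is on the verge of sliding down, so static friction is at its maximum μ_s N = 0.17 × 65.233 = 11.090 N and acts up the slope.
Equilibrium along the incline: F + μ_s N = mg sin 33.69°, so F = 43.488 − 11.090 = 32.398 N.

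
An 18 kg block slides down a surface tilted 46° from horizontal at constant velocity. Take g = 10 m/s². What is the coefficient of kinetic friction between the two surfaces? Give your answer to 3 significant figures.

1.04

At constant velocity the net force along the incline is zero: mg sin 46° = μ mg cos 46°.
So μ = tan 46° = 0.7193 / 0.6947 = 1.0354.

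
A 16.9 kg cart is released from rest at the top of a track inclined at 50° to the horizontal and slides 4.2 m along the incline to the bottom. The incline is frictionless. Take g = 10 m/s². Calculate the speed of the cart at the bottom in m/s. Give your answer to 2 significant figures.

8.0 m/s

The weight component along the incline is mg sin 50° = 129.462 N and the normal force is N = mg cos 50° = 108.631 N.
With no friction, a = g sin 50° = 7.6604 m/s².
Starting from rest over a distance of 4.2 m, v² = 2aL = 2 × 7.6604 × 4.2 = 64.3474, so v = 8.0217 m/s.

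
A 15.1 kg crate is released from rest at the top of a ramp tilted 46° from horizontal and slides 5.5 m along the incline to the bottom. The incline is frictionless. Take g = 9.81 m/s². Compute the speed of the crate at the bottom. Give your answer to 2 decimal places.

The weight component along the incline is mg sin 46° = 106.557 N and the normal force is N = mg cos 46° = 102.900 N.
With no friction, a = g sin 46° = 7.0567 m/s².
Starting from rest over a distance of 5.5 m, v² = 2aL = 2 × 7.0567 × 5.5 = 77.6237, so v = 8.8104 m/s.

8.81 m/s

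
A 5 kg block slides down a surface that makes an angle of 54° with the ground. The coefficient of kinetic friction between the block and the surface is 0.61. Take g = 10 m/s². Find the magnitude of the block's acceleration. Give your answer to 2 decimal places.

Resolving the weight along the incline: the component pulling the block down the slope is mg sin 54° = 5 × 10 × 0.8090 = 40.450 N, and the normal force is N = mg cos 54° = 5 × 10 × 0.5878 = 29.390 N.
Kinetic friction acts up the slope with magnitude f = μN = 0.61 × 29.390 = 17.928 N.
Net force along the incline is 40.450 − 17.928 = 22.522 N, so a = 22.522 / 5 = 4.5044 m/s².

4.50 m/s²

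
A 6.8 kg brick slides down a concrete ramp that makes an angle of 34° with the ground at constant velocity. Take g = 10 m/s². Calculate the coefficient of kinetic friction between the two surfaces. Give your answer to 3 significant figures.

0.675

At constant velocity the net force along the incline is zero: mg sin 34° = μ mg cos 34°.
So μ = tan 34° = 0.5592 / 0.8290 = 0.6745.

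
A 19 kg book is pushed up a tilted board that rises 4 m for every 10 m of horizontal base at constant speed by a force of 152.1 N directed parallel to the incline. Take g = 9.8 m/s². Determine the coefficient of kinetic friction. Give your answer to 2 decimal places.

At constant speed ΣF = 0 along the incline. The applied 152.1 N acts up the slope; the weight component mg sin 21.80° = 69.153 N and kinetic friction μN both act down the slope.
So 152.1 = 69.153 + μ × 172.882, giving μ = (152.1 − 69.153) / 172.882 = 0.4798.

0.48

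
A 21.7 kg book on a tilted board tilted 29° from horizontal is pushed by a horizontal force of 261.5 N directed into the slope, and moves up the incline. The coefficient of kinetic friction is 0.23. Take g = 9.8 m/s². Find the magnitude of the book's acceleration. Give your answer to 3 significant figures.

The horizontal push has components F cos 29° = 261.5 × 0.8746 = 228.708 N up the incline and F sin 29° = 261.5 × 0.4848 = 126.775 N pressing into the surface.
The normal force is therefore N = mg cos 29° + F sin 29° = 185.992 + 126.775 = 312.767 N, and kinetic friction down the slope is μN = 0.23 × 312.767 = 71.936 N.
Along the incline: F cos 29° − mg sin 29° − μN = ma, so 228.708 − 103.098 − 71.936 = 21.7 a, giving a = 2.4735 m/s².

2.47 m/s²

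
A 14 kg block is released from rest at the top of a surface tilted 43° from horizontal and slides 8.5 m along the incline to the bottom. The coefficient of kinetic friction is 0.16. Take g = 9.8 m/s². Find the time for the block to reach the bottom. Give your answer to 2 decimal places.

1.75 s

The weight component along the incline is mg sin 43° = 93.570 N and the normal force is N = mg cos 43° = 100.342 N.
Friction up the slope is f = μN = 0.16 × 100.342 = 16.055 N, so the net downslope force is 93.570 − 16.055 = 77.515 N and a = 77.515 / 14 = 5.5368 m/s².
Starting from rest, L = ½at², so t = √(2L/a) = √(2 × 8.5 / 5.5368) = 1.7522 s.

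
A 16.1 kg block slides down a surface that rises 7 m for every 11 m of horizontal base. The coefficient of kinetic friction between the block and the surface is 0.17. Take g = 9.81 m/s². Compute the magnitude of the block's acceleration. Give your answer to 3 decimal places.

3.860 m/s²

Resolving the weight along the incline: the component pulling the block down the slope is mg sin 32.47° = 16.1 × 9.81 × 0.5369 = 84.799 N, and the normal force is N = mg cos 32.47° = 16.1 × 9.81 × 0.8437 = 133.255 N.
Kinetic friction acts up the slope with magnitude f = μN = 0.17 × 133.255 = 22.653 N.
Net force along the incline is 84.799 − 22.653 = 62.146 N, so a = 62.146 / 16.1 = 3.8600 m/s².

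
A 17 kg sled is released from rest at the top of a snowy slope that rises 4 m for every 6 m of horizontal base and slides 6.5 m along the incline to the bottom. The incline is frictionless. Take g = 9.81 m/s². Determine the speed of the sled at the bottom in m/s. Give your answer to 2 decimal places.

The weight component along the incline is mg sin 33.69° = 92.507 N and the normal force is N = mg cos 33.69° = 138.761 N.
With no friction, a = g sin 33.69° = 5.4416 m/s².
Starting from rest over a distance of 6.5 m, v² = 2aL = 2 × 5.4416 × 6.5 = 70.7408, so v = 8.4108 m/s.

8.41 m/s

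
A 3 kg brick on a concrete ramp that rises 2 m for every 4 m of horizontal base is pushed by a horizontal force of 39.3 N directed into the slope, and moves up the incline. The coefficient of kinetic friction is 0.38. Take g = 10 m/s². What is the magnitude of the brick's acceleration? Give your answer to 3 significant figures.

The horizontal push has components F cos 26.57° = 39.3 × 0.8944 = 35.150 N up the incline and F sin 26.57° = 39.3 × 0.4472 = 17.575 N pressing into the surface.
The normal force is therefore N = mg cos 26.57° + F sin 26.57° = 26.832 + 17.575 = 44.407 N, and kinetic friction down the slope is μN = 0.38 × 44.407 = 16.875 N.
Along the incline: F cos 26.57° − mg sin 26.57° − μN = ma, so 35.150 − 13.416 − 16.875 = 3 a, giving a = 1.6197 m/s².

1.62 m/s²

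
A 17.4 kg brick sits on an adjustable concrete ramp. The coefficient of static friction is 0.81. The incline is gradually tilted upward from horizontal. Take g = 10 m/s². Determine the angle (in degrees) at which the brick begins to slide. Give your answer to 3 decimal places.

39.007°

At the threshold of sliding, static friction is at its maximum μ_s N and exactly balances the weight component along the incline: mg sin θ = μ_s mg cos θ.
Hence tan θ = μ_s = 0.81, so θ = arctan(0.81) = 39.0075°.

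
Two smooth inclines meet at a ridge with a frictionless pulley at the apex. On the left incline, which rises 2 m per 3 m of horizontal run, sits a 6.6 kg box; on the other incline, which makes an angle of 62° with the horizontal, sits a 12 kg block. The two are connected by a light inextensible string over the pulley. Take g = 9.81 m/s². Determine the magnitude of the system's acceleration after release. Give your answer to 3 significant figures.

Resolve each weight along its own incline: the 6.6 kg mass has component 6.6 × 9.81 × sin 33.69° = 35.915 N down its slope, and the 12 kg mass has 12 × 9.81 × sin 62° = 103.941 N down its slope.
The 12 kg side's 103.941 N exceeds the other side's 35.915 N, so that mass slides down and the 6.6 kg mass slides up. Taking that direction as positive, Newton's second law for the whole system gives 103.941 − 35.915 = (6.6 + 12) a, so a = 68.026 / 18.6 = 3.6573 m/s².

3.66 m/s²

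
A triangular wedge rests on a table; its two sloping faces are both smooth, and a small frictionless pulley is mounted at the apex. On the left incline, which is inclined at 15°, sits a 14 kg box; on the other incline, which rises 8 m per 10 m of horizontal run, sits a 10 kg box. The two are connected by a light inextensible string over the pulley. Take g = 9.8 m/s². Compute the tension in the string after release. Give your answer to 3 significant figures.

Resolve each weight along its own incline: the 14 kg mass has component 14 × 9.8 × sin 15° = 35.510 N down its slope, and the 10 kg mass has 10 × 9.8 × sin 38.66° = 61.220 N down its slope.
The 10 kg side's 61.220 N exceeds the other side's 35.510 N, so that mass slides down and the 14 kg mass slides up. Taking that direction as positive, Newton's second law for the whole system gives 61.220 − 35.510 = (14 + 10) a, so a = 25.710 / 24 = 1.0713 m/s².
For the 14 kg mass (up-slope positive): T − 35.510 = 14 × 1.0713, so T = 50.508 N.

50.5 N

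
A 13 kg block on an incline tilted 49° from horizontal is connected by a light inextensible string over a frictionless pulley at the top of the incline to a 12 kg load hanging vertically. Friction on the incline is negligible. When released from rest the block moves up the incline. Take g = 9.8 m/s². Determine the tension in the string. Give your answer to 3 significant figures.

For the block on the incline: the weight component along the slope is m₁g sin 49° = 13 × 9.8 × 0.7547 = 96.149 N and the normal force is N = m₁g cos 49° = 83.582 N.
Newton's second law for the block (up-slope positive): T − 96.149 = 13 a. For the hanging load (downward positive): 12 × 9.8 − T = 12 a.
Adding the two equations eliminates T: 21.451 = 25 a, so a = 0.8580 m/s².
Then from the hanging load's equation, T = 12 × (9.8 − 0.8580) = 107.304 N.

107 N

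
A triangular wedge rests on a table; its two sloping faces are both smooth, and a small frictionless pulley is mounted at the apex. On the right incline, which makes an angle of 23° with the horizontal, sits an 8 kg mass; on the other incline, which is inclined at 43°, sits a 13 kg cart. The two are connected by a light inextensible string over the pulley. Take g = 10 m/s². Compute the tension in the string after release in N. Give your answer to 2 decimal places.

Resolve each weight along its own incline: the 8 kg mass has component 8 × 10 × sin 23° = 31.258 N down its slope, and the 13 kg mass has 13 × 10 × sin 43° = 88.660 N down its slope.
The 13 kg side's 88.660 N exceeds the other side's 31.258 N, so that mass slides down and the 8 kg mass slides up. Taking that direction as positive, Newton's second law for the whole system gives 88.660 − 31.258 = (8 + 13) a, so a = 57.402 / 21 = 2.7334 m/s².
For the 8 kg mass (up-slope positive): T − 31.258 = 8 × 2.7334, so T = 53.125 N.

53.13 N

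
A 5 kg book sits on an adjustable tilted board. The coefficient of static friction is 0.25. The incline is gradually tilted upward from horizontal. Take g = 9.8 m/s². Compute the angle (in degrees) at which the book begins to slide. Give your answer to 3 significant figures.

At the threshold of sliding, static friction is at its maximum μ_s N and exactly balances the weight component along the incline: mg sin θ = μ_s mg cos θ.
Hence tan θ = μ_s = 0.25, so θ = arctan(0.25) = 14.0362°.

14.0°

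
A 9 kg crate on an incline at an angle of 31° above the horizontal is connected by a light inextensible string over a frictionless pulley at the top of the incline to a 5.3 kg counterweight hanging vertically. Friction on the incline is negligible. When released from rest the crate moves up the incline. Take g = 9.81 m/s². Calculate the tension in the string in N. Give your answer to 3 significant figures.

49.6 N

For the crate on the incline: the weight component along the slope is m₁g sin 31° = 9 × 9.81 × 0.5150 = 45.469 N and the normal force is N = m₁g cos 31° = 75.679 N.
Newton's second law for the crate (up-slope positive): T − 45.469 = 9 a. For the hanging counterweight (downward positive): 5.3 × 9.81 − T = 5.3 a.
Adding the two equations eliminates T: 6.524 = 14.3 a, so a = 0.4562 m/s².
Then from the hanging counterweight's equation, T = 5.3 × (9.81 − 0.4562) = 49.575 N.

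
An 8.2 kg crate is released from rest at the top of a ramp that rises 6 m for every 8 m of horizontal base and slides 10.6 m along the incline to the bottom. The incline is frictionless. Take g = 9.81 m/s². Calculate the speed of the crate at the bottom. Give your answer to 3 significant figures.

The weight component along the incline is mg sin 36.87° = 48.265 N and the normal force is N = mg cos 36.87° = 64.354 N.
With no friction, a = g sin 36.87° = 5.8860 m/s².
Starting from rest over a distance of 10.6 m, v² = 2aL = 2 × 5.8860 × 10.6 = 124.7832, so v = 11.1706 m/s.

11.2 m/s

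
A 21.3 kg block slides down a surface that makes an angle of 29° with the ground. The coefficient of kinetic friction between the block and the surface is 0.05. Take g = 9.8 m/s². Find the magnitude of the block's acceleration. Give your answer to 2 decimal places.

4.32 m/s²

Resolving the weight along the incline: the component pulling the block down the slope is mg sin 29° = 21.3 × 9.8 × 0.4848 = 101.197 N, and the normal force is N = mg cos 29° = 21.3 × 9.8 × 0.8746 = 182.564 N.
Kinetic friction acts up the slope with magnitude f = μN = 0.05 × 182.564 = 9.128 N.
Net force along the incline is 101.197 − 9.128 = 92.069 N, so a = 92.069 / 21.3 = 4.3225 m/s².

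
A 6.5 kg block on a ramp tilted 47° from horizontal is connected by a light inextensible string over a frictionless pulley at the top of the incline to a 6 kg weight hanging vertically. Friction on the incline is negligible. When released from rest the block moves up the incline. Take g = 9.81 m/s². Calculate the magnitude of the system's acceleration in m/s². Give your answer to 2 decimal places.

For the block on the incline: the weight component along the slope is m₁g sin 47° = 6.5 × 9.81 × 0.7314 = 46.638 N and the normal force is N = m₁g cos 47° = 43.488 N.
Newton's second law for the block (up-slope positive): T − 46.638 = 6.5 a. For the hanging weight (downward positive): 6 × 9.81 − T = 6 a.
Adding the two equations eliminates T: 12.222 = 12.5 a, so a = 0.9778 m/s².

0.98 m/s²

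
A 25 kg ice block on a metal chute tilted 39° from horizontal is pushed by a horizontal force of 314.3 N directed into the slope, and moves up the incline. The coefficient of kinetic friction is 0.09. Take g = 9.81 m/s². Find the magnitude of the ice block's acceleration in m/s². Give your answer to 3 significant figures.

2.20 m/s²

The horizontal push has components F cos 39° = 314.3 × 0.7771 = 244.243 N up the incline and F sin 39° = 314.3 × 0.6293 = 197.789 N pressing into the surface.
The normal force is therefore N = mg cos 39° + F sin 39° = 190.584 + 197.789 = 388.373 N, and kinetic friction down the slope is μN = 0.09 × 388.373 = 34.954 N.
Along the incline: F cos 39° − mg sin 39° − μN = ma, so 244.243 − 154.336 − 34.954 = 25 a, giving a = 2.1981 m/s².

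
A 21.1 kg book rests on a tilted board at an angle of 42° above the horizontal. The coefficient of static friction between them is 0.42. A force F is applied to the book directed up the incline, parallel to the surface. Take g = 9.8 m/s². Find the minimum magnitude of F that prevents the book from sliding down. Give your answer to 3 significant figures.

73.8 N

The normal force is N = mg cos 42° = 153.667 N. With F at its minimum the book is on the verge of sliding down, so static friction is at its maximum μ_s N = 0.42 × 153.667 = 64.540 N and acts up the slope.
Equilibrium along the incline: F + μ_s N = mg sin 42°, so F = 138.363 − 64.540 = 73.823 N.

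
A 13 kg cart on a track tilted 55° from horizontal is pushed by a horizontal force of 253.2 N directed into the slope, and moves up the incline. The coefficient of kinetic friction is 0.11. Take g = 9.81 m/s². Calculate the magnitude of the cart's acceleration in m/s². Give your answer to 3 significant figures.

0.762 m/s²

The horizontal push has components F cos 55° = 253.2 × 0.5736 = 145.236 N up the incline and F sin 55° = 253.2 × 0.8192 = 207.421 N pressing into the surface.
The normal force is therefore N = mg cos 55° + F sin 55° = 73.151 + 207.421 = 280.572 N, and kinetic friction down the slope is μN = 0.11 × 280.572 = 30.863 N.
Along the incline: F cos 55° − mg sin 55° − μN = ma, so 145.236 − 104.473 − 30.863 = 13 a, giving a = 0.7615 m/s².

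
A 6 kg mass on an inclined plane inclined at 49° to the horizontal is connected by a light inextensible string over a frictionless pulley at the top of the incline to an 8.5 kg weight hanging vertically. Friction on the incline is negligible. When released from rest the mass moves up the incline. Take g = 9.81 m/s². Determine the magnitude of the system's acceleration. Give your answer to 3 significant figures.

2.69 m/s²

For the mass on the incline: the weight component along the slope is m₁g sin 49° = 6 × 9.81 × 0.7547 = 44.422 N and the normal force is N = m₁g cos 49° = 38.616 N.
Newton's second law for the mass (up-slope positive): T − 44.422 = 6 a. For the hanging weight (downward positive): 8.5 × 9.81 − T = 8.5 a.
Adding the two equations eliminates T: 38.963 = 14.5 a, so a = 2.6871 m/s².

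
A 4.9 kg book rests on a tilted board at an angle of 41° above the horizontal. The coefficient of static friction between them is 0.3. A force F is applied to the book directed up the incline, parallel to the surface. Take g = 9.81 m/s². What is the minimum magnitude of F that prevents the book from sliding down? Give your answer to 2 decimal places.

The normal force is N = mg cos 41° = 36.278 N. With F at its minimum the book is on the verge of sliding down, so static friction is at its maximum μ_s N = 0.3 × 36.278 = 10.883 N and acts up the slope.
Equilibrium along the incline: F + μ_s N = mg sin 41°, so F = 31.536 − 10.883 = 20.653 N.

20.65 N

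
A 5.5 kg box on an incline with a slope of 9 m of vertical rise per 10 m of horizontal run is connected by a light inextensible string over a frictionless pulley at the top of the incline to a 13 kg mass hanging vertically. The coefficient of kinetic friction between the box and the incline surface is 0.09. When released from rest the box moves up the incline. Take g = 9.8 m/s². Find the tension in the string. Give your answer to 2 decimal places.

For the box on the incline: the weight component along the slope is m₁g sin 41.99° = 5.5 × 9.8 × 0.6690 = 36.059 N and the normal force is N = m₁g cos 41.99° = 40.064 N.
Kinetic friction opposes the box's motion up the incline: f = μN = 0.09 × 40.064 = 3.606 N acting down the slope.
Newton's second law for the box (up-slope positive): T − 36.059 − 3.606 = 5.5 a. For the hanging mass (downward positive): 13 × 9.8 − T = 13 a.
Adding the two equations eliminates T: 87.735 = 18.5 a, so a = 4.7424 m/s².
Then from the hanging mass's equation, T = 13 × (9.8 − 4.7424) = 65.749 N.

65.75 N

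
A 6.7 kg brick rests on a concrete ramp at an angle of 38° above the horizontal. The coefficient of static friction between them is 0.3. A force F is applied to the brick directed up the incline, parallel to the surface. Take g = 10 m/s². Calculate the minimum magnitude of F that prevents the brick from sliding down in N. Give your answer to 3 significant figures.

The normal force is N = mg cos 38° = 52.797 N. With F at its minimum the brick is on the verge of sliding down, so static friction is at its maximum μ_s N = 0.3 × 52.797 = 15.839 N and acts up the slope.
Equilibrium along the incline: F + μ_s N = mg sin 38°, so F = 41.249 − 15.839 = 25.410 N.

25.4 N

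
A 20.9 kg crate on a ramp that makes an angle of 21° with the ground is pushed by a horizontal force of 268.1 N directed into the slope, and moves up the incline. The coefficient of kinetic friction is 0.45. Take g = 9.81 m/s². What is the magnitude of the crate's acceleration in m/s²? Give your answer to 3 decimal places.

The horizontal push has components F cos 21° = 268.1 × 0.9336 = 250.298 N up the incline and F sin 21° = 268.1 × 0.3584 = 96.087 N pressing into the surface.
The normal force is therefore N = mg cos 21° + F sin 21° = 191.415 + 96.087 = 287.502 N, and kinetic friction down the slope is μN = 0.45 × 287.502 = 129.376 N.
Along the incline: F cos 21° − mg sin 21° − μN = ma, so 250.298 − 73.482 − 129.376 = 20.9 a, giving a = 2.2699 m/s².

2.270 m/s²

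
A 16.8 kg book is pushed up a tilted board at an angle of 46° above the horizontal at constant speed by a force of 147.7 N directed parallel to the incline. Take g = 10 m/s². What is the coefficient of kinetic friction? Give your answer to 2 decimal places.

0.23

At constant speed ΣF = 0 along the incline. The applied 147.7 N acts up the slope; the weight component mg sin 46° = 120.849 N and kinetic friction μN both act down the slope.
So 147.7 = 120.849 + μ × 116.703, giving μ = (147.7 − 120.849) / 116.703 = 0.2301.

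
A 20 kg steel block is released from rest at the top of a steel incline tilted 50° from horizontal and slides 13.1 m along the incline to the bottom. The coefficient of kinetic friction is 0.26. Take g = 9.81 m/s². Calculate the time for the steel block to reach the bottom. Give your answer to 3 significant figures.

2.11 s

The weight component along the incline is mg sin 50° = 150.298 N and the normal force is N = mg cos 50° = 126.115 N.
Friction up the slope is f = μN = 0.26 × 126.115 = 32.790 N, so the net downslope force is 150.298 − 32.790 = 117.508 N and a = 117.508 / 20 = 5.8754 m/s².
Starting from rest, L = ½at², so t = √(2L/a) = √(2 × 13.1 / 5.8754) = 2.1117 s.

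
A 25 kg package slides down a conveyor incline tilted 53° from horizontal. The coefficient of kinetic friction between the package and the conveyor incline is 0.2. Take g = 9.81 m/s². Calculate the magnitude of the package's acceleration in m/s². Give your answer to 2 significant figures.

6.7 m/s²

Resolving the weight along the incline: the component pulling the package down the slope is mg sin 53° = 25 × 9.81 × 0.7986 = 195.857 N, and the normal force is N = mg cos 53° = 25 × 9.81 × 0.6018 = 147.591 N.
Kinetic friction acts up the slope with magnitude f = μN = 0.2 × 147.591 = 29.518 N.
Net force along the incline is 195.857 − 29.518 = 166.339 N, so a = 166.339 / 25 = 6.6536 m/s².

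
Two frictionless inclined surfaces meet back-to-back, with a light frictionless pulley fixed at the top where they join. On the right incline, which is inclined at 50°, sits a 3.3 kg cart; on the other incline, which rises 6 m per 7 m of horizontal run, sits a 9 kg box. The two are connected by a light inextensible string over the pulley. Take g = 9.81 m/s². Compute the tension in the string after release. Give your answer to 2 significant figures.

Resolve each weight along its own incline: the 3.3 kg mass has component 3.3 × 9.81 × sin 50° = 24.799 N down its slope, and the 9 kg mass has 9 × 9.81 × sin 40.60° = 57.458 N down its slope.
The 9 kg side's 57.458 N exceeds the other side's 24.799 N, so that mass slides down and the 3.3 kg mass slides up. Taking that direction as positive, Newton's second law for the whole system gives 57.458 − 24.799 = (3.3 + 9) a, so a = 32.659 / 12.3 = 2.6552 m/s².
For the 3.3 kg mass (up-slope positive): T − 24.799 = 3.3 × 2.6552, so T = 33.561 N.

34 N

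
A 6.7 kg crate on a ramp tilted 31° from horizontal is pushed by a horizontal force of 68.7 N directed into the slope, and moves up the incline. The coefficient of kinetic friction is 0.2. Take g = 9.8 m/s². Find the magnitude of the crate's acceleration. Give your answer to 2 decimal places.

1.01 m/s²

The horizontal push has components F cos 31° = 68.7 × 0.8572 = 58.890 N up the incline and F sin 31° = 68.7 × 0.5150 = 35.381 N pressing into the surface.
The normal force is therefore N = mg cos 31° + F sin 31° = 56.284 + 35.381 = 91.665 N, and kinetic friction down the slope is μN = 0.2 × 91.665 = 18.333 N.
Along the incline: F cos 31° − mg sin 31° − μN = ma, so 58.890 − 33.815 − 18.333 = 6.7 a, giving a = 1.0063 m/s².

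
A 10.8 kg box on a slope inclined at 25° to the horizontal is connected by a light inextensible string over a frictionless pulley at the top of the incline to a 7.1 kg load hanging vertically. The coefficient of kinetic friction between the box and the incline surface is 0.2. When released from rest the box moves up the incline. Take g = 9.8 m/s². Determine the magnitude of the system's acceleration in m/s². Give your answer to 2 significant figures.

For the box on the incline: the weight component along the slope is m₁g sin 25° = 10.8 × 9.8 × 0.4226 = 44.728 N and the normal force is N = m₁g cos 25° = 95.924 N.
Kinetic friction opposes the box's motion up the incline: f = μN = 0.2 × 95.924 = 19.185 N acting down the slope.
Newton's second law for the box (up-slope positive): T − 44.728 − 19.185 = 10.8 a. For the hanging load (downward positive): 7.1 × 9.8 − T = 7.1 a.
Adding the two equations eliminates T: 5.667 = 17.9 a, so a = 0.3166 m/s².

0.32 m/s²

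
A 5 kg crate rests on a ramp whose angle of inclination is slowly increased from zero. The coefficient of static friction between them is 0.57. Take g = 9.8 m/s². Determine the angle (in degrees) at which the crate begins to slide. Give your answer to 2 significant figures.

At the threshold of sliding, static friction is at its maximum μ_s N and exactly balances the weight component along the incline: mg sin θ = μ_s mg cos θ.
Hence tan θ = μ_s = 0.57, so θ = arctan(0.57) = 29.6831°.

30°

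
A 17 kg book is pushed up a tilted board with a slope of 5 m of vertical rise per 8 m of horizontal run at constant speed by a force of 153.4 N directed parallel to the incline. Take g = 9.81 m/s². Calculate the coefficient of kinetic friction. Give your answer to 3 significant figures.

0.460

At constant speed ΣF = 0 along the incline. The applied 153.4 N acts up the slope; the weight component mg sin 32.01° = 88.388 N and kinetic friction μN both act down the slope.
So 153.4 = 88.388 + μ × 141.421, giving μ = (153.4 − 88.388) / 141.421 = 0.4597.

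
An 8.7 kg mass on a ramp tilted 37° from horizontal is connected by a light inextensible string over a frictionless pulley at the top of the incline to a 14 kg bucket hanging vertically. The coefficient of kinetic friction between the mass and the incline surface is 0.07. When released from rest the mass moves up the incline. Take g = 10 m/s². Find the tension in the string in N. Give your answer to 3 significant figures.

88.9 N

For the mass on the incline: the weight component along the slope is m₁g sin 37° = 8.7 × 10 × 0.6018 = 52.357 N and the normal force is N = m₁g cos 37° = 69.481 N.
Kinetic friction opposes the mass's motion up the incline: f = μN = 0.07 × 69.481 = 4.864 N acting down the slope.
Newton's second law for the mass (up-slope positive): T − 52.357 − 4.864 = 8.7 a. For the hanging bucket (downward positive): 14 × 10 − T = 14 a.
Adding the two equations eliminates T: 82.779 = 22.7 a, so a = 3.6467 m/s².
Then from the hanging bucket's equation, T = 14 × (10 − 3.6467) = 88.946 N.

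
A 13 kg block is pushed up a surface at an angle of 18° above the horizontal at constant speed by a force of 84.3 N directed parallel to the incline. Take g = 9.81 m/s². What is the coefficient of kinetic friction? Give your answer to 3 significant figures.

0.370

At constant speed ΣF = 0 along the incline. The applied 84.3 N acts up the slope; the weight component mg sin 18° = 39.409 N and kinetic friction μN both act down the slope.
So 84.3 = 39.409 + μ × 121.288, giving μ = (84.3 − 39.409) / 121.288 = 0.3701.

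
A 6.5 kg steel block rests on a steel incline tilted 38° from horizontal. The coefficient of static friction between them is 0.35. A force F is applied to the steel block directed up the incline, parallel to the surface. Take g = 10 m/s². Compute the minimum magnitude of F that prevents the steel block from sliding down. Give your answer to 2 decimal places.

22.09 N

The normal force is N = mg cos 38° = 51.221 N. With F at its minimum the steel block is on the verge of sliding down, so static friction is at its maximum μ_s N = 0.35 × 51.221 = 17.927 N and acts up the slope.
Equilibrium along the incline: F + μ_s N = mg sin 38°, so F = 40.018 − 17.927 = 22.091 N.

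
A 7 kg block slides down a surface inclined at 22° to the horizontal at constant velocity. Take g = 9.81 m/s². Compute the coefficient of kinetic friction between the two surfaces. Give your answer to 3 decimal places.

0.404

At constant velocity the net force along the incline is zero: mg sin 22° = μ mg cos 22°.
So μ = tan 22° = 0.3746 / 0.9272 = 0.4040.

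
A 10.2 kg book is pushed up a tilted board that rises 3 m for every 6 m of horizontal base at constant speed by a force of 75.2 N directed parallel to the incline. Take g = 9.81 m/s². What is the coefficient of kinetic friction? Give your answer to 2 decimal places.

0.34

At constant speed ΣF = 0 along the incline. The applied 75.2 N acts up the slope; the weight component mg sin 26.57° = 44.749 N and kinetic friction μN both act down the slope.
So 75.2 = 44.749 + μ × 89.498, giving μ = (75.2 − 44.749) / 89.498 = 0.3402.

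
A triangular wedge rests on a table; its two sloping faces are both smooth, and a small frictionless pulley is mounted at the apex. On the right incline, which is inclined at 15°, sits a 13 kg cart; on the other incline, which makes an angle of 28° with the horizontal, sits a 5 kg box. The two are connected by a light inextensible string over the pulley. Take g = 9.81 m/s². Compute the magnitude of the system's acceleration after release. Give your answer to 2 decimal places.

Resolve each weight along its own incline: the 13 kg mass has component 13 × 9.81 × sin 15° = 33.007 N down its slope, and the 5 kg mass has 5 × 9.81 × sin 28° = 23.028 N down its slope.
The 13 kg side's 33.007 N exceeds the other side's 23.028 N, so that mass slides down and the 5 kg mass slides up. Taking that direction as positive, Newton's second law for the whole system gives 33.007 − 23.028 = (13 + 5) a, so a = 9.979 / 18 = 0.5544 m/s².

0.55 m/s²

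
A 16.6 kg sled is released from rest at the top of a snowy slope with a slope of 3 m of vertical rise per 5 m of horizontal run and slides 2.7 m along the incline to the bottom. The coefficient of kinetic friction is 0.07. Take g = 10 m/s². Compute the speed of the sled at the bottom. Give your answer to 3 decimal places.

4.954 m/s

The weight component along the incline is mg sin 30.96° = 85.406 N and the normal force is N = mg cos 30.96° = 142.344 N.
Friction up the slope is f = μN = 0.07 × 142.344 = 9.964 N, so the net downslope force is 85.406 − 9.964 = 75.442 N and a = 75.442 / 16.6 = 4.5447 m/s².
Starting from rest over a distance of 2.7 m, v² = 2aL = 2 × 4.5447 × 2.7 = 24.5414, so v = 4.9539 m/s.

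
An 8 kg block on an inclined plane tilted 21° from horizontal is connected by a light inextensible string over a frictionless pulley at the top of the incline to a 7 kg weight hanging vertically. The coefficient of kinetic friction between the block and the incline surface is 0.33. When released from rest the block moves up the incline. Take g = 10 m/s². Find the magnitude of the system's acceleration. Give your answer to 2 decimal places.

1.11 m/s²

For the block on the incline: the weight component along the slope is m₁g sin 21° = 8 × 10 × 0.3584 = 28.672 N and the normal force is N = m₁g cos 21° = 74.686 N.
Kinetic friction opposes the block's motion up the incline: f = μN = 0.33 × 74.686 = 24.646 N acting down the slope.
Newton's second law for the block (up-slope positive): T − 28.672 − 24.646 = 8 a. For the hanging weight (downward positive): 7 × 10 − T = 7 a.
Adding the two equations eliminates T: 16.682 = 15 a, so a = 1.1121 m/s².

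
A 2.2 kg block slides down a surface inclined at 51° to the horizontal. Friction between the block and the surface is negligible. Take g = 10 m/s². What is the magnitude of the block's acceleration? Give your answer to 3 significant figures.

7.77 m/s²

Resolving the weight along the incline: the component pulling the block down the slope is mg sin 51° = 2.2 × 10 × 0.7771 = 17.096 N, and the normal force is N = mg cos 51° = 2.2 × 10 × 0.6293 = 13.845 N.
With no friction the net force along the incline is 17.096 N, so a = g sin 51° = 17.096 / 2.2 = 7.7709 m/s².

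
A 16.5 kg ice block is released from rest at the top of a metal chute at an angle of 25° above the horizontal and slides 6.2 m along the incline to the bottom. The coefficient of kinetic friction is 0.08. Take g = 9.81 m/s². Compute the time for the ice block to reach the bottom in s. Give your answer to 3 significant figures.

1.90 s

The weight component along the incline is mg sin 25° = 68.407 N and the normal force is N = mg cos 25° = 146.700 N.
Friction up the slope is f = μN = 0.08 × 146.700 = 11.736 N, so the net downslope force is 68.407 − 11.736 = 56.671 N and a = 56.671 / 16.5 = 3.4346 m/s².
Starting from rest, L = ½at², so t = √(2L/a) = √(2 × 6.2 / 3.4346) = 1.9001 s.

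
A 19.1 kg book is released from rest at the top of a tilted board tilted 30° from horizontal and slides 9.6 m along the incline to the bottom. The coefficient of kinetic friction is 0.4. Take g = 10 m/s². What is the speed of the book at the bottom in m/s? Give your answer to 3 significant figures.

The weight component along the incline is mg sin 30° = 95.500 N and the normal force is N = mg cos 30° = 165.411 N.
Friction up the slope is f = μN = 0.4 × 165.411 = 66.164 N, so the net downslope force is 95.500 − 66.164 = 29.336 N and a = 29.336 / 19.1 = 1.5359 m/s².
Starting from rest over a distance of 9.6 m, v² = 2aL = 2 × 1.5359 × 9.6 = 29.4893, so v = 5.4304 m/s.

5.43 m/s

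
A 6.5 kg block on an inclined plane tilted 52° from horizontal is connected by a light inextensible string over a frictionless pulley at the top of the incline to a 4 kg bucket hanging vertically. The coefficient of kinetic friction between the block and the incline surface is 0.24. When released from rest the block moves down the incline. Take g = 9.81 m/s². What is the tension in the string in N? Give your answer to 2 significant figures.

For the block on the incline: the weight component along the slope is m₁g sin 52° = 6.5 × 9.81 × 0.7880 = 50.247 N and the normal force is N = m₁g cos 52° = 39.258 N.
Kinetic friction opposes the block's motion down the incline: f = μN = 0.24 × 39.258 = 9.422 N acting up the slope.
Newton's second law for the block (down-slope positive): 50.247 − 9.422 − T = 6.5 a. For the hanging bucket (upward positive): T − 4 × 9.81 = 4 a.
Adding the two equations eliminates T: 1.585 = 10.5 a, so a = 0.1510 m/s².
Then from the hanging bucket's equation, T = 4 × (9.81 + 0.1510) = 39.844 N.

40 N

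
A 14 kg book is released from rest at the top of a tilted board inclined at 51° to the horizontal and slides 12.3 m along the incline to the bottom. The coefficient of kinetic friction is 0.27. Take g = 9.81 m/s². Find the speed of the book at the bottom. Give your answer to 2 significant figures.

The weight component along the incline is mg sin 51° = 106.733 N and the normal force is N = mg cos 51° = 86.431 N.
Friction up the slope is f = μN = 0.27 × 86.431 = 23.336 N, so the net downslope force is 106.733 − 23.336 = 83.397 N and a = 83.397 / 14 = 5.9569 m/s².
Starting from rest over a distance of 12.3 m, v² = 2aL = 2 × 5.9569 × 12.3 = 146.5397, so v = 12.1054 m/s.

12 m/s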